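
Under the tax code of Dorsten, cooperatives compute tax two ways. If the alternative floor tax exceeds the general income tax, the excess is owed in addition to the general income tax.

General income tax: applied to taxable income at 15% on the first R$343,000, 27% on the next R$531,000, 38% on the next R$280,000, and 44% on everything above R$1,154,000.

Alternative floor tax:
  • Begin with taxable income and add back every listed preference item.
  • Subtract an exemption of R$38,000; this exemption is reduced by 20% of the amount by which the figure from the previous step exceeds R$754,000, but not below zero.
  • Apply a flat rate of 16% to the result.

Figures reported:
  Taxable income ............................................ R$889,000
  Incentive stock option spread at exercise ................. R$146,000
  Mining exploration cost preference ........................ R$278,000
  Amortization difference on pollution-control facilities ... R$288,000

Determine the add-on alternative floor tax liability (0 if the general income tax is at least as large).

R$55,640

General income tax:
  R$343,000 × 15% = R$51,450
  R$531,000 × 27% = R$143,370
  R$15,000 × 38% = R$5,700
  → R$200,520

Alternative floor tax:
  Adjusted income: R$889,000 + R$146,000 + R$278,000 + R$288,000 = R$1,601,000
  Exemption: 20% × (R$1,601,000 − R$754,000) = R$169,400 ≥ R$38,000, so the exemption is fully phased out
  Base: R$1,601,000 − R$0 = R$1,601,000
  R$1,601,000 × 16% = R$256,160

Excess of alternative floor tax over general income tax: R$256,160 − R$200,520 = R$55,640.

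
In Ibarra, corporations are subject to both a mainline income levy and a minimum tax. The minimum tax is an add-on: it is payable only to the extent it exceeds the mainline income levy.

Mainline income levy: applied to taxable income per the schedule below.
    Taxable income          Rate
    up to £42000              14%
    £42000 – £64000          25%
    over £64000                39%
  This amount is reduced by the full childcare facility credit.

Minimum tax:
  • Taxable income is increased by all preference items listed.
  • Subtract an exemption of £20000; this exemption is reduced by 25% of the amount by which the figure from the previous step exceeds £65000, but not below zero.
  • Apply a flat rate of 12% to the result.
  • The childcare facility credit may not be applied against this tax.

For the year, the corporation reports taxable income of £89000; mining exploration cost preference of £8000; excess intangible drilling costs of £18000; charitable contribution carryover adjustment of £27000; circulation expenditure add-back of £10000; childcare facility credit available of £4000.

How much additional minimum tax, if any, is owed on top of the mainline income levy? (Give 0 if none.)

£1110

Minimum tax:
  Adjusted income: £89000 + £8000 + £18000 + £27000 + £10000 = £152000
  Exemption: 25% × (£152000 − £65000) = £21750 ≥ £20000, so the exemption is fully phased out
  Base: £152000 − £0 = £152000
  £152000 × 12% = £18240

Mainline income levy:
  £42000 × 14% = £5880
  £22000 × 25% = £5500
  £25000 × 39% = £9750
  → £21130
  Less childcare facility credit £4000 → £17130

Excess of minimum tax over mainline income levy: £18240 − £17130 = £1110.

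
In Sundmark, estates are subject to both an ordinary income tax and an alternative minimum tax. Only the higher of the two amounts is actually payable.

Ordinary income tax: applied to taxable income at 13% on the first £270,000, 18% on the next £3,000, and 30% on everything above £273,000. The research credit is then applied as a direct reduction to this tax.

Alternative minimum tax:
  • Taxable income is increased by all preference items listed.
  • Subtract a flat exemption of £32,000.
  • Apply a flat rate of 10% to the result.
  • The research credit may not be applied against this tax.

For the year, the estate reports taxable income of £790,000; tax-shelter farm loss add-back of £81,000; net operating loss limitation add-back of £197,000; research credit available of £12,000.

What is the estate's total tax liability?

Ordinary income tax:
  £270,000 × 13% = £35,100
  £3,000 × 18% = £540
  £517,000 × 30% = £155,100
  → £190,740
  Less research credit £12,000 → £178,740

Alternative minimum tax:
  Adjusted income: £790,000 + £81,000 + £197,000 = £1,068,000
  Less exemption £32,000 → base £1,036,000
  £1,036,000 × 10% = £103,600

£178,740 > £103,600, so the ordinary income tax governs.

£178,740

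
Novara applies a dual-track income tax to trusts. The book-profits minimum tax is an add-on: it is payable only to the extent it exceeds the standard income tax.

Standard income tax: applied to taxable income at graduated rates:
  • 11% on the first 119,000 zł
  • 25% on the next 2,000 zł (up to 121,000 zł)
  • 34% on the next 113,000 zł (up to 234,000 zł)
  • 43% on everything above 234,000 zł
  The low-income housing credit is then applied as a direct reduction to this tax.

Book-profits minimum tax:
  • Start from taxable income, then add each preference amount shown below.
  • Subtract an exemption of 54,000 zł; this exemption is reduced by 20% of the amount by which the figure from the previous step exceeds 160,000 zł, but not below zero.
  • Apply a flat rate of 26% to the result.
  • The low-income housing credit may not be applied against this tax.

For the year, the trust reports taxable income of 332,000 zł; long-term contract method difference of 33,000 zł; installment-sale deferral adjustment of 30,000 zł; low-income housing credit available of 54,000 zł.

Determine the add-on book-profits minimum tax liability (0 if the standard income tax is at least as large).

Book-profits minimum tax:
  Adjusted income: 332,000 zł + 33,000 zł + 30,000 zł = 395,000 zł
  Exemption: 54,000 zł − 20% × (395,000 zł − 160,000 zł) = 54,000 zł − 47,000 zł = 7,000 zł
  Base: 395,000 zł − 7,000 zł = 388,000 zł
  388,000 zł × 26% = 100,880 zł

Standard income tax:
  119,000 zł × 11% = 13,090 zł
  2,000 zł × 25% = 500 zł
  113,000 zł × 34% = 38,420 zł
  98,000 zł × 43% = 42,140 zł
  → 94,150 zł
  Less low-income housing credit 54,000 zł → 40,150 zł

Excess of book-profits minimum tax over standard income tax: 100,880 zł − 40,150 zł = 60,730 zł.

60,730 zł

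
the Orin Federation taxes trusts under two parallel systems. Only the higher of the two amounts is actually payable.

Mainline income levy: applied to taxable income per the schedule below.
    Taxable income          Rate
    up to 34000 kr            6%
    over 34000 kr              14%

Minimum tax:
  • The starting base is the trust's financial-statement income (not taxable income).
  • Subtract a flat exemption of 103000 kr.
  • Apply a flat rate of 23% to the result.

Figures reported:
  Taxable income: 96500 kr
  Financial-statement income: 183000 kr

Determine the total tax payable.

18400 kr

Minimum tax:
  Base (financial-statement income): 183000 kr
  Less exemption 103000 kr → base 80000 kr
  80000 kr × 23% = 18400 kr

Mainline income levy:
  34000 kr × 6% = 2040 kr
  62500 kr × 14% = 8750 kr
  → 10790 kr

18400 kr > 10790 kr, so the minimum tax is the binding amount.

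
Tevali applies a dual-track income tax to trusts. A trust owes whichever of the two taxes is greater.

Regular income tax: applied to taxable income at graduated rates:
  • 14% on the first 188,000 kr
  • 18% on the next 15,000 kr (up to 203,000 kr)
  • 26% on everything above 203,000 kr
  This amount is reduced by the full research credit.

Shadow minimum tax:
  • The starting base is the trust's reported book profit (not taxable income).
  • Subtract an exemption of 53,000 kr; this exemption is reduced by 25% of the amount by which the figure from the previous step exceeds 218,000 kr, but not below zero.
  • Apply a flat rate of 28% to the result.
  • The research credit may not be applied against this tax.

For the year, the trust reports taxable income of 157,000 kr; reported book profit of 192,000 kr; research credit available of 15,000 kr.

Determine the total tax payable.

38,920 kr

Regular income tax:
  157,000 kr × 14% = 21,980 kr
  Less research credit 15,000 kr → 6,980 kr

Shadow minimum tax:
  Base (reported book profit): 192,000 kr
  Exemption: 192,000 kr ≤ 218,000 kr, so full 53,000 kr applies
  Base: 192,000 kr − 53,000 kr = 139,000 kr
  139,000 kr × 28% = 38,920 kr

38,920 kr > 6,980 kr, so the shadow minimum tax is the binding amount.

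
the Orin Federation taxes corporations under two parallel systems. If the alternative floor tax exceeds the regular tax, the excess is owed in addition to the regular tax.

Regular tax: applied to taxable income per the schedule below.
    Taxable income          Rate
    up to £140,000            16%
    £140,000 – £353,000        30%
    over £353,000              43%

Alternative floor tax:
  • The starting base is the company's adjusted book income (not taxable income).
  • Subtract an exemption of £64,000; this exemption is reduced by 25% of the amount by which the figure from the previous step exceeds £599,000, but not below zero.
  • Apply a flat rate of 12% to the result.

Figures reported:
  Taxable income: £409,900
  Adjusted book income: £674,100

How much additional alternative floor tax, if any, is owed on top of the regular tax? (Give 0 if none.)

Regular tax:
  £140,000 × 16% = £22,400
  £213,000 × 30% = £63,900
  £56,900 × 43% = £24,467
  → £110,767

Alternative floor tax:
  Base (adjusted book income): £674,100
  Exemption: £64,000 − 25% × (£674,100 − £599,000) = £64,000 − £18,775 = £45,225
  Base: £674,100 − £45,225 = £628,875
  £628,875 × 12% = £75,465

£75,465 ≤ £110,767, so no add-on is due.

£0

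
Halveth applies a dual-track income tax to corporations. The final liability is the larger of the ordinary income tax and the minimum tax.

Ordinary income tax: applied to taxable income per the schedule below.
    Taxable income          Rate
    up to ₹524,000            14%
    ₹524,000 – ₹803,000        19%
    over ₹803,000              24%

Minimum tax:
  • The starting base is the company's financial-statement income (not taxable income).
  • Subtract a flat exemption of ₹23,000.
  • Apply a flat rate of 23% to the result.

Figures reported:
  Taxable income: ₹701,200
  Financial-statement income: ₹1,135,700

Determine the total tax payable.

₹255,921

Ordinary income tax:
  ₹524,000 × 14% = ₹73,360
  ₹177,200 × 19% = ₹33,668
  → ₹107,028

Minimum tax:
  Base (financial-statement income): ₹1,135,700
  Less exemption ₹23,000 → base ₹1,112,700
  ₹1,112,700 × 23% = ₹255,921

₹255,921 > ₹107,028, so the minimum tax is the binding amount.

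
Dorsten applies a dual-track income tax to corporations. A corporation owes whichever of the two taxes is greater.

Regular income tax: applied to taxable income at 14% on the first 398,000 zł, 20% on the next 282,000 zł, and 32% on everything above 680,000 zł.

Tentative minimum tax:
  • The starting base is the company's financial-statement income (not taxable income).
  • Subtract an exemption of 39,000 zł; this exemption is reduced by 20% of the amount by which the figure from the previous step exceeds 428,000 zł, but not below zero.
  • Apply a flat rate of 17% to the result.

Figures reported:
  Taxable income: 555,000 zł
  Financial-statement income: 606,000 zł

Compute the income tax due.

102,442 zł

Tentative minimum tax:
  Base (financial-statement income): 606,000 zł
  Exemption: 39,000 zł − 20% × (606,000 zł − 428,000 zł) = 39,000 zł − 35,600 zł = 3,400 zł
  Base: 606,000 zł − 3,400 zł = 602,600 zł
  602,600 zł × 17% = 102,442 zł

Regular income tax:
  398,000 zł × 14% = 55,720 zł
  157,000 zł × 20% = 31,400 zł
  → 87,120 zł

102,442 zł > 87,120 zł, so the tentative minimum tax is the binding amount.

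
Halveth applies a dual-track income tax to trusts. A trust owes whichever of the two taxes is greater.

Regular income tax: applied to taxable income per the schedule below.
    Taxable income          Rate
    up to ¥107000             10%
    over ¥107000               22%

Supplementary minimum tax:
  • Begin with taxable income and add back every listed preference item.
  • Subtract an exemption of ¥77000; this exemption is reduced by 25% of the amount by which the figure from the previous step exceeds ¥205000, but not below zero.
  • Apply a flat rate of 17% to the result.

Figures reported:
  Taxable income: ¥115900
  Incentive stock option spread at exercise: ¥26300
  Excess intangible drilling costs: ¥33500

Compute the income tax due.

¥16779

Regular income tax:
  ¥107000 × 10% = ¥10700
  ¥8900 × 22% = ¥1958
  → ¥12658

Supplementary minimum tax:
  Adjusted income: ¥115900 + ¥26300 + ¥33500 = ¥175700
  Exemption: ¥175700 ≤ ¥205000, so full ¥77000 applies
  Base: ¥175700 − ¥77000 = ¥98700
  ¥98700 × 17% = ¥16779

¥16779 > ¥12658, so the supplementary minimum tax is the binding amount.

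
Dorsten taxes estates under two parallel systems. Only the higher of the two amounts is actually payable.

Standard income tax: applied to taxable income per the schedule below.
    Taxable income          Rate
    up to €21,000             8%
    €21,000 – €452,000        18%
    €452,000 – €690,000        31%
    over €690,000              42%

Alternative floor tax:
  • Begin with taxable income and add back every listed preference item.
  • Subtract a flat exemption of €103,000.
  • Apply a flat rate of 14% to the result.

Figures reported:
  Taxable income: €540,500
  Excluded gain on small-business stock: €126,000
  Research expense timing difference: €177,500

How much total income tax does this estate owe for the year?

€106,695

Alternative floor tax:
  Adjusted income: €540,500 + €126,000 + €177,500 = €844,000
  Less exemption €103,000 → base €741,000
  €741,000 × 14% = €103,740

Standard income tax:
  €21,000 × 8% = €1,680
  €431,000 × 18% = €77,580
  €88,500 × 31% = €27,435
  → €106,695

€106,695 > €103,740, so the standard income tax governs.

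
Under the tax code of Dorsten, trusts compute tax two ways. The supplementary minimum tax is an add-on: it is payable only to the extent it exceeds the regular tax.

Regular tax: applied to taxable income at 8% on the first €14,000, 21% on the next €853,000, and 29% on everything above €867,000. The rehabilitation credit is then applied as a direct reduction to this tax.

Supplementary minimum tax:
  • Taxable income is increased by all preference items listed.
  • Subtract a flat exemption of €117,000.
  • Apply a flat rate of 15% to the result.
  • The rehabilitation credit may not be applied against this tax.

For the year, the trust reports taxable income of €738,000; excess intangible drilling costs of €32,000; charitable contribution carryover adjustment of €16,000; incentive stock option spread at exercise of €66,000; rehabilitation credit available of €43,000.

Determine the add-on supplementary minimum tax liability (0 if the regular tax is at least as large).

€90

Regular tax:
  €14,000 × 8% = €1,120
  €724,000 × 21% = €152,040
  → €153,160
  Less rehabilitation credit €43,000 → €110,160

Supplementary minimum tax:
  Adjusted income: €738,000 + €32,000 + €16,000 + €66,000 = €852,000
  Less exemption €117,000 → base €735,000
  €735,000 × 15% = €110,250

Excess of supplementary minimum tax over regular tax: €110,250 − €110,160 = €90.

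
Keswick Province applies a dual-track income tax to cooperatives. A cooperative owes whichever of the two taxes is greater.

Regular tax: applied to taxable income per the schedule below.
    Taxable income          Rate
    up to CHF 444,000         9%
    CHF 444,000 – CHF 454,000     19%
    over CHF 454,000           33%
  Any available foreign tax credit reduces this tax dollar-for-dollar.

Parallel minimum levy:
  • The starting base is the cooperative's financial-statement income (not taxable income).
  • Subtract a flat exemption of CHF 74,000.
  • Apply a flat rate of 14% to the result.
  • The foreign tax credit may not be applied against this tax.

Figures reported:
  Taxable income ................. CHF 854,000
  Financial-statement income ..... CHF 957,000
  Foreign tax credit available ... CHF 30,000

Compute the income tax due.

CHF 143,860

Regular tax:
  CHF 444,000 × 9% = CHF 39,960
  CHF 10,000 × 19% = CHF 1,900
  CHF 400,000 × 33% = CHF 132,000
  → CHF 173,860
  Less foreign tax credit CHF 30,000 → CHF 143,860

Parallel minimum levy:
  Base (financial-statement income): CHF 957,000
  Less exemption CHF 74,000 → base CHF 883,000
  CHF 883,000 × 14% = CHF 123,620

CHF 143,860 > CHF 123,620, so the regular tax governs.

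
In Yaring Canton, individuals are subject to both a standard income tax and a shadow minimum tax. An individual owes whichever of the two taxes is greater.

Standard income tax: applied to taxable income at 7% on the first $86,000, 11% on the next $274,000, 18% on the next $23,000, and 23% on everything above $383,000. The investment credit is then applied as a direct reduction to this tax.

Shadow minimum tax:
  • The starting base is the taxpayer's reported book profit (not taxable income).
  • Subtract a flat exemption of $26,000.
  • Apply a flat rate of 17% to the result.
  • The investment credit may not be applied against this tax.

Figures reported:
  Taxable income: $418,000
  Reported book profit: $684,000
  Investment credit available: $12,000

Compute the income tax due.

$111,860

Shadow minimum tax:
  Base (reported book profit): $684,000
  Less exemption $26,000 → base $658,000
  $658,000 × 17% = $111,860

Standard income tax:
  $86,000 × 7% = $6,020
  $274,000 × 11% = $30,140
  $23,000 × 18% = $4,140
  $35,000 × 23% = $8,050
  → $48,350
  Less investment credit $12,000 → $36,350

$111,860 > $36,350, so the shadow minimum tax is the binding amount.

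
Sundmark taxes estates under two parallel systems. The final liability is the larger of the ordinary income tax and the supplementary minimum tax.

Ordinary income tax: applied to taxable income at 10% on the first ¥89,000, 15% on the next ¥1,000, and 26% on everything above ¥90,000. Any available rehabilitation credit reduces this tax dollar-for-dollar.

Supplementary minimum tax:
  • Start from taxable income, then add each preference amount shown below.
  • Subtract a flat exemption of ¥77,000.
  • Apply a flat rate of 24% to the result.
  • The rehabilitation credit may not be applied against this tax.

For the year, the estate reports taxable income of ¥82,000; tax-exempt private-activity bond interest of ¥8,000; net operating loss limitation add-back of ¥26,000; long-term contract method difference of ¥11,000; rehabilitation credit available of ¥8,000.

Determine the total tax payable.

¥12,000

Supplementary minimum tax:
  Adjusted income: ¥82,000 + ¥8,000 + ¥26,000 + ¥11,000 = ¥127,000
  Less exemption ¥77,000 → base ¥50,000
  ¥50,000 × 24% = ¥12,000

Ordinary income tax:
  ¥82,000 × 10% = ¥8,200
  Less rehabilitation credit ¥8,000 → ¥200

¥12,000 > ¥200, so the supplementary minimum tax is the binding amount.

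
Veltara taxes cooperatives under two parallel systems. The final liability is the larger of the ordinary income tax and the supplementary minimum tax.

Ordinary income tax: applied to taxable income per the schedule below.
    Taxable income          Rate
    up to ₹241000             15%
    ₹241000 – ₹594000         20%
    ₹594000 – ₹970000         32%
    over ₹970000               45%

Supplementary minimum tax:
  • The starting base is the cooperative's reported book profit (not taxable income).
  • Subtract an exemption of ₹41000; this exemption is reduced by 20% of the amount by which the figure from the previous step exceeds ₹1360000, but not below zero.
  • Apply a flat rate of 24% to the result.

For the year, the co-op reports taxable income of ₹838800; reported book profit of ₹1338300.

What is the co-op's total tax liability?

Supplementary minimum tax:
  Base (reported book profit): ₹1338300
  Exemption: ₹1338300 ≤ ₹1360000, so full ₹41000 applies
  Base: ₹1338300 − ₹41000 = ₹1297300
  ₹1297300 × 24% = ₹311352

Ordinary income tax:
  ₹241000 × 15% = ₹36150
  ₹353000 × 20% = ₹70600
  ₹244800 × 32% = ₹78336
  → ₹185086

₹311352 > ₹185086, so the supplementary minimum tax is the binding amount.

₹311352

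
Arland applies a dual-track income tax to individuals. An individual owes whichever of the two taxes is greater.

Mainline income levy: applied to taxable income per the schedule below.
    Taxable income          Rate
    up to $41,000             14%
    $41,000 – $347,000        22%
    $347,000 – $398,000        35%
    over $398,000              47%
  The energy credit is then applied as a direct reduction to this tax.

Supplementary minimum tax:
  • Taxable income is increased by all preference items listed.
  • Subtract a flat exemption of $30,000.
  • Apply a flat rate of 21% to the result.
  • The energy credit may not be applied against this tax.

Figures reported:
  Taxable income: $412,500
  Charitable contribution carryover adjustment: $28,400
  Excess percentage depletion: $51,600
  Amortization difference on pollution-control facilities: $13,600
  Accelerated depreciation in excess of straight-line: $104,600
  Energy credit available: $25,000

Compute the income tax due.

Mainline income levy:
  $41,000 × 14% = $5,740
  $306,000 × 22% = $67,320
  $51,000 × 35% = $17,850
  $14,500 × 47% = $6,815
  → $97,725
  Less energy credit $25,000 → $72,725

Supplementary minimum tax:
  Adjusted income: $412,500 + $28,400 + $51,600 + $13,600 + $104,600 = $610,700
  Less exemption $30,000 → base $580,700
  $580,700 × 21% = $121,947

$121,947 > $72,725, so the supplementary minimum tax is the binding amount.

$121,947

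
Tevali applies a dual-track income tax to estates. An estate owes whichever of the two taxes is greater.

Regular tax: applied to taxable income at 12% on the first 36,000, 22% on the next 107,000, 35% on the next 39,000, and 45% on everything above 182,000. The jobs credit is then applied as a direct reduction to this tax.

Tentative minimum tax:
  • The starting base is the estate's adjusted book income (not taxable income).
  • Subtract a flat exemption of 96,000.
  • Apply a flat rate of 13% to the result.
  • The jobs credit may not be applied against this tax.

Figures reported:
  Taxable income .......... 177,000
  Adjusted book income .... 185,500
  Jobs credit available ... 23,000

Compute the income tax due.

Tentative minimum tax:
  Base (adjusted book income): 185,500
  Less exemption 96,000 → base 89,500
  89,500 × 13% = 11,635

Regular tax:
  36,000 × 12% = 4,320
  107,000 × 22% = 23,540
  34,000 × 35% = 11,900
  → 39,760
  Less jobs credit 23,000 → 16,760

16,760 > 11,635, so the regular tax governs.

16,760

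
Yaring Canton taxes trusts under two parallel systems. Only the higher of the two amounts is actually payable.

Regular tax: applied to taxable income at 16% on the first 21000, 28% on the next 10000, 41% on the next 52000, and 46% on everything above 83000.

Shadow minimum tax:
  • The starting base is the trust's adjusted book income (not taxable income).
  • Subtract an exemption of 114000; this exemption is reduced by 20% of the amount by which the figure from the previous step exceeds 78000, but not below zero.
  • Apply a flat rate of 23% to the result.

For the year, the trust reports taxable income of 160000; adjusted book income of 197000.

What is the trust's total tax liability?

Shadow minimum tax:
  Base (adjusted book income): 197000
  Exemption: 114000 − 20% × (197000 − 78000) = 114000 − 23800 = 90200
  Base: 197000 − 90200 = 106800
  106800 × 23% = 24564

Regular tax:
  21000 × 16% = 3360
  10000 × 28% = 2800
  52000 × 41% = 21320
  77000 × 46% = 35420
  → 62900

62900 > 24564, so the regular tax governs.

62900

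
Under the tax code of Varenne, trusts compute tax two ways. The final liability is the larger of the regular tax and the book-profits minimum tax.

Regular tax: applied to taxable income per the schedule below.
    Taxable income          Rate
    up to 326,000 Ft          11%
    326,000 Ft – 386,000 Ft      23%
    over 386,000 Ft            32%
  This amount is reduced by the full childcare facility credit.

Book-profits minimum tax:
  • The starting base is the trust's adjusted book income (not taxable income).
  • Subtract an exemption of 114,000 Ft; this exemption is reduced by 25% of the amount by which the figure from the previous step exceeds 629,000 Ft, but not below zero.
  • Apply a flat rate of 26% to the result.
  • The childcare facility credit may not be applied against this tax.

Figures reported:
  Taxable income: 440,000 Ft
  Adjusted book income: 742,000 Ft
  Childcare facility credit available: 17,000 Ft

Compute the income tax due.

170,625 Ft

Regular tax:
  326,000 Ft × 11% = 35,860 Ft
  60,000 Ft × 23% = 13,800 Ft
  54,000 Ft × 32% = 17,280 Ft
  → 66,940 Ft
  Less childcare facility credit 17,000 Ft → 49,940 Ft

Book-profits minimum tax:
  Base (adjusted book income): 742,000 Ft
  Exemption: 114,000 Ft − 25% × (742,000 Ft − 629,000 Ft) = 114,000 Ft − 28,250 Ft = 85,750 Ft
  Base: 742,000 Ft − 85,750 Ft = 656,250 Ft
  656,250 Ft × 26% = 170,625 Ft

170,625 Ft > 49,940 Ft, so the book-profits minimum tax is the binding amount.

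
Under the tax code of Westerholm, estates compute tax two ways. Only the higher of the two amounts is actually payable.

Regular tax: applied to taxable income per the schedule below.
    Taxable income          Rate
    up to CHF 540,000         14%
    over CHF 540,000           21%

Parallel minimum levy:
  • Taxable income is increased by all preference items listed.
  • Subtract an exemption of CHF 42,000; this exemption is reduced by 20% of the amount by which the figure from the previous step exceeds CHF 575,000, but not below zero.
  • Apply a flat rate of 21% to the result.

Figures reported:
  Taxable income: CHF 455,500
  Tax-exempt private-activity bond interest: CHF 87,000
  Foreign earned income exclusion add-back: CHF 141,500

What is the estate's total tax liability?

CHF 139,398

Parallel minimum levy:
  Adjusted income: CHF 455,500 + CHF 87,000 + CHF 141,500 = CHF 684,000
  Exemption: CHF 42,000 − 20% × (CHF 684,000 − CHF 575,000) = CHF 42,000 − CHF 21,800 = CHF 20,200
  Base: CHF 684,000 − CHF 20,200 = CHF 663,800
  CHF 663,800 × 21% = CHF 139,398

Regular tax:
  CHF 455,500 × 14% = CHF 63,770

CHF 139,398 > CHF 63,770, so the parallel minimum levy is the binding amount.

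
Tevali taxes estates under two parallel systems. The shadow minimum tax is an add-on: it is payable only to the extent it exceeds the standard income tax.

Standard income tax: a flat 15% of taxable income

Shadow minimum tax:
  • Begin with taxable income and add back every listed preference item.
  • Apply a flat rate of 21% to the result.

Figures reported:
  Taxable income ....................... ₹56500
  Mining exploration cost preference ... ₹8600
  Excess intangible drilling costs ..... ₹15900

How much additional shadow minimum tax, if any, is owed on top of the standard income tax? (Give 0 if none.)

₹8535

Shadow minimum tax:
  Adjusted income: ₹56500 + ₹8600 + ₹15900 = ₹81000
  ₹81000 × 21% = ₹17010

Standard income tax:
  ₹56500 × 15% = ₹8475

Excess of shadow minimum tax over standard income tax: ₹17010 − ₹8475 = ₹8535.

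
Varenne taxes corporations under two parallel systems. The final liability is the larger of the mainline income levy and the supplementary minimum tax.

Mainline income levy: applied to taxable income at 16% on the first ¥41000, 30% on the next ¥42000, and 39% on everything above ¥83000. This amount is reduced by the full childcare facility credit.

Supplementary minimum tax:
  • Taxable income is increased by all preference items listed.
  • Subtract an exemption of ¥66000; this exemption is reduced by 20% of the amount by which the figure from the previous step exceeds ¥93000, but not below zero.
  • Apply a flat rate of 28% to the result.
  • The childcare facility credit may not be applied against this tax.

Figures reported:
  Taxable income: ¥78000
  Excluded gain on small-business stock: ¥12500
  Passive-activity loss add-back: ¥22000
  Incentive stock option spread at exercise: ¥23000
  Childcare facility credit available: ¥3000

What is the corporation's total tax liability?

¥21840

Supplementary minimum tax:
  Adjusted income: ¥78000 + ¥12500 + ¥22000 + ¥23000 = ¥135500
  Exemption: ¥66000 − 20% × (¥135500 − ¥93000) = ¥66000 − ¥8500 = ¥57500
  Base: ¥135500 − ¥57500 = ¥78000
  ¥78000 × 28% = ¥21840

Mainline income levy:
  ¥41000 × 16% = ¥6560
  ¥37000 × 30% = ¥11100
  → ¥17660
  Less childcare facility credit ¥3000 → ¥14660

¥21840 > ¥14660, so the supplementary minimum tax is the binding amount.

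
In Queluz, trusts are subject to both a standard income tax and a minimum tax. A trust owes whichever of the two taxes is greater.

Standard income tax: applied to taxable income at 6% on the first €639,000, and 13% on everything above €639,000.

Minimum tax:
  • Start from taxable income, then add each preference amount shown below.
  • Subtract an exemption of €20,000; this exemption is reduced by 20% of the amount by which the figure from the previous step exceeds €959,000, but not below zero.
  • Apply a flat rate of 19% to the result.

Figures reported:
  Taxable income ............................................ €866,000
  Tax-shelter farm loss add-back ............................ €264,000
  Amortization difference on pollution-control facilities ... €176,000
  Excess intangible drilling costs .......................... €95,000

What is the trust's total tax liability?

Minimum tax:
  Adjusted income: €866,000 + €264,000 + €176,000 + €95,000 = €1,401,000
  Exemption: 20% × (€1,401,000 − €959,000) = €88,400 ≥ €20,000, so the exemption is fully phased out
  Base: €1,401,000 − €0 = €1,401,000
  €1,401,000 × 19% = €266,190

Standard income tax:
  €639,000 × 6% = €38,340
  €227,000 × 13% = €29,510
  → €67,850

€266,190 > €67,850, so the minimum tax is the binding amount.

€266,190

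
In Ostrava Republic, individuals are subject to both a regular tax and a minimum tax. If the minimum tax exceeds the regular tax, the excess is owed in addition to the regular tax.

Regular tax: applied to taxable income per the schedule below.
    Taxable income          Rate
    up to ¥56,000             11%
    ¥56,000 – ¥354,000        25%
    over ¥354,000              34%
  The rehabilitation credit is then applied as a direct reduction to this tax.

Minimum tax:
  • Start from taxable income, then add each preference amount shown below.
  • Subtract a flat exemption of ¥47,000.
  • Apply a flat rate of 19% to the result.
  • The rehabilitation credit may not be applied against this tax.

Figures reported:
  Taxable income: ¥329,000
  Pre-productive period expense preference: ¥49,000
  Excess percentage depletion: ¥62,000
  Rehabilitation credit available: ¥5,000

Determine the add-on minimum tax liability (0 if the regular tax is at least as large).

¥5,260

Regular tax:
  ¥56,000 × 11% = ¥6,160
  ¥273,000 × 25% = ¥68,250
  → ¥74,410
  Less rehabilitation credit ¥5,000 → ¥69,410

Minimum tax:
  Adjusted income: ¥329,000 + ¥49,000 + ¥62,000 = ¥440,000
  Less exemption ¥47,000 → base ¥393,000
  ¥393,000 × 19% = ¥74,670

Excess of minimum tax over regular tax: ¥74,670 − ¥69,410 = ¥5,260.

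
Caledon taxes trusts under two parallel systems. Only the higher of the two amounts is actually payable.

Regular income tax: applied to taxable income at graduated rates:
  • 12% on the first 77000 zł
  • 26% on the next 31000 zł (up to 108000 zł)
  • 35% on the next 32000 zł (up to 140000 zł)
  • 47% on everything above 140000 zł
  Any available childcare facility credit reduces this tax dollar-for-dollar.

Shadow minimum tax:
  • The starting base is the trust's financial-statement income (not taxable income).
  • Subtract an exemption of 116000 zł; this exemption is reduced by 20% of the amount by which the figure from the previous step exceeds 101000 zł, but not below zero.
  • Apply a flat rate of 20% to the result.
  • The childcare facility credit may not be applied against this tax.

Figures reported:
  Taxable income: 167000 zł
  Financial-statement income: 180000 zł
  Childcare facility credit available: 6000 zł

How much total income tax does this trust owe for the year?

35190 zł

Shadow minimum tax:
  Base (financial-statement income): 180000 zł
  Exemption: 116000 zł − 20% × (180000 zł − 101000 zł) = 116000 zł − 15800 zł = 100200 zł
  Base: 180000 zł − 100200 zł = 79800 zł
  79800 zł × 20% = 15960 zł

Regular income tax:
  77000 zł × 12% = 9240 zł
  31000 zł × 26% = 8060 zł
  32000 zł × 35% = 11200 zł
  27000 zł × 47% = 12690 zł
  → 41190 zł
  Less childcare facility credit 6000 zł → 35190 zł

35190 zł > 15960 zł, so the regular income tax governs.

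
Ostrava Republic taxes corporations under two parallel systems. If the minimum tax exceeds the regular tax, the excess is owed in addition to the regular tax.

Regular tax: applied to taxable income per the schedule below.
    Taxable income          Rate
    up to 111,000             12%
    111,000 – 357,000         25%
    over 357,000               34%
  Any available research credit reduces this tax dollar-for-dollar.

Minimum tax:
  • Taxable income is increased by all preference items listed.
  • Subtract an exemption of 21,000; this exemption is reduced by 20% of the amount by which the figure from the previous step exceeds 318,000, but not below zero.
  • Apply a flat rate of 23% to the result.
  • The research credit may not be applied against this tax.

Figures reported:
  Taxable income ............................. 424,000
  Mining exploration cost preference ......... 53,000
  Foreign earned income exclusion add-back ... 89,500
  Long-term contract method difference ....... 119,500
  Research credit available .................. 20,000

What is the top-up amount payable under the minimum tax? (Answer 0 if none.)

Minimum tax:
  Adjusted income: 424,000 + 53,000 + 89,500 + 119,500 = 686,000
  Exemption: 20% × (686,000 − 318,000) = 73,600 ≥ 21,000, so the exemption is fully phased out
  Base: 686,000 − 0 = 686,000
  686,000 × 23% = 157,780

Regular tax:
  111,000 × 12% = 13,320
  246,000 × 25% = 61,500
  67,000 × 34% = 22,780
  → 97,600
  Less research credit 20,000 → 77,600

Excess of minimum tax over regular tax: 157,780 − 77,600 = 80,180.

80,180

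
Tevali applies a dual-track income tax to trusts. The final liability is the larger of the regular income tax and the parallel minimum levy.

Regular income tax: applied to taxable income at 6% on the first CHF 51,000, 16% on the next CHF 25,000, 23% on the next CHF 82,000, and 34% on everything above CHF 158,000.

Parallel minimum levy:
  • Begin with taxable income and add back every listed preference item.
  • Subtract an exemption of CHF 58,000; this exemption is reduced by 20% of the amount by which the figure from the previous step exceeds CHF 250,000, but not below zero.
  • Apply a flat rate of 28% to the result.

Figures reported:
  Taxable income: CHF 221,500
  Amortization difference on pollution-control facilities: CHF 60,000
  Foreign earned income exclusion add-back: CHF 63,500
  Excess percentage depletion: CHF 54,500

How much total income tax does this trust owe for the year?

Regular income tax:
  CHF 51,000 × 6% = CHF 3,060
  CHF 25,000 × 16% = CHF 4,000
  CHF 82,000 × 23% = CHF 18,860
  CHF 63,500 × 34% = CHF 21,590
  → CHF 47,510

Parallel minimum levy:
  Adjusted income: CHF 221,500 + CHF 60,000 + CHF 63,500 + CHF 54,500 = CHF 399,500
  Exemption: CHF 58,000 − 20% × (CHF 399,500 − CHF 250,000) = CHF 58,000 − CHF 29,900 = CHF 28,100
  Base: CHF 399,500 − CHF 28,100 = CHF 371,400
  CHF 371,400 × 28% = CHF 103,992

CHF 103,992 > CHF 47,510, so the parallel minimum levy is the binding amount.

CHF 103,992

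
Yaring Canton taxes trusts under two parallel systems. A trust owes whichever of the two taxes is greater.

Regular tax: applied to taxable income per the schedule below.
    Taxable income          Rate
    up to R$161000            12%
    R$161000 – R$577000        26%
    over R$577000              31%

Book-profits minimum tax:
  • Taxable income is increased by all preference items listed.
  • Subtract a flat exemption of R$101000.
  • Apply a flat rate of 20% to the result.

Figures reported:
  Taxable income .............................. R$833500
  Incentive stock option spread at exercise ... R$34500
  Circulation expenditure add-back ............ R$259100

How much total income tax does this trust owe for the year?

Book-profits minimum tax:
  Adjusted income: R$833500 + R$34500 + R$259100 = R$1127100
  Less exemption R$101000 → base R$1026100
  R$1026100 × 20% = R$205220

Regular tax:
  R$161000 × 12% = R$19320
  R$416000 × 26% = R$108160
  R$256500 × 31% = R$79515
  → R$206995

R$206995 > R$205220, so the regular tax governs.

R$206995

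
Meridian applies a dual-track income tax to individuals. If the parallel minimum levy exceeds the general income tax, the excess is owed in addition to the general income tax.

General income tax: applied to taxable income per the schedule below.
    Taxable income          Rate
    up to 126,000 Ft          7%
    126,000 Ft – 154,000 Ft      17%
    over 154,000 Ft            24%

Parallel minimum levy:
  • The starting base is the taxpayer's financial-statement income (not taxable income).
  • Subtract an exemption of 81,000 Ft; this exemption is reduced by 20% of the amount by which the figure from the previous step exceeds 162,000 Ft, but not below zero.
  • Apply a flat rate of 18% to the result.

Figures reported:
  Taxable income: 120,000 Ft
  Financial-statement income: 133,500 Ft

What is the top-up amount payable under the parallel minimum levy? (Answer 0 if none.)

1,050 Ft

General income tax:
  120,000 Ft × 7% = 8,400 Ft

Parallel minimum levy:
  Base (financial-statement income): 133,500 Ft
  Exemption: 133,500 Ft ≤ 162,000 Ft, so full 81,000 Ft applies
  Base: 133,500 Ft − 81,000 Ft = 52,500 Ft
  52,500 Ft × 18% = 9,450 Ft

Excess of parallel minimum levy over general income tax: 9,450 Ft − 8,400 Ft = 1,050 Ft.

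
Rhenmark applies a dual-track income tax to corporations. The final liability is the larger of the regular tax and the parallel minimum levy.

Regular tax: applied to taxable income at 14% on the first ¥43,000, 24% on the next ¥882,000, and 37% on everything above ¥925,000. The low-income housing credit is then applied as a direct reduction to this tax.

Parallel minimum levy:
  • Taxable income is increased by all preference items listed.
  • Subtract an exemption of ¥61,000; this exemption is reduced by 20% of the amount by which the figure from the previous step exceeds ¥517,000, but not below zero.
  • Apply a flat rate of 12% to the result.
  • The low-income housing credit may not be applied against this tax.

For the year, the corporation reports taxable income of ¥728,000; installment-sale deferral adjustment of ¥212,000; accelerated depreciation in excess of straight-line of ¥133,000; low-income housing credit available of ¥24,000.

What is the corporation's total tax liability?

¥146,420

Parallel minimum levy:
  Adjusted income: ¥728,000 + ¥212,000 + ¥133,000 = ¥1,073,000
  Exemption: 20% × (¥1,073,000 − ¥517,000) = ¥111,200 ≥ ¥61,000, so the exemption is fully phased out
  Base: ¥1,073,000 − ¥0 = ¥1,073,000
  ¥1,073,000 × 12% = ¥128,760

Regular tax:
  ¥43,000 × 14% = ¥6,020
  ¥685,000 × 24% = ¥164,400
  → ¥170,420
  Less low-income housing credit ¥24,000 → ¥146,420

¥146,420 > ¥128,760, so the regular tax governs.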